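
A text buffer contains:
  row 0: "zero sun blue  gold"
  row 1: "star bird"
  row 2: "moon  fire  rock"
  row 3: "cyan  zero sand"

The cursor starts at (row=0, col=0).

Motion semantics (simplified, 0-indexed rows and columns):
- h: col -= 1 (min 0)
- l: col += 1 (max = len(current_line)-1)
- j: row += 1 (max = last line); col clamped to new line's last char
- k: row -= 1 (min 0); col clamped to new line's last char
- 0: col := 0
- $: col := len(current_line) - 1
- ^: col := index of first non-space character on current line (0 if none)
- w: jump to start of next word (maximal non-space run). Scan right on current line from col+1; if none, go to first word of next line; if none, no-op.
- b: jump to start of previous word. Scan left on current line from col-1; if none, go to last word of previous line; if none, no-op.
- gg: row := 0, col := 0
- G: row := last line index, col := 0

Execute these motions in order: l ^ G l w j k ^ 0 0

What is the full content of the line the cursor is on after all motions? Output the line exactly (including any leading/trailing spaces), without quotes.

Answer: moon  fire  rock

Derivation:
After 1 (l): row=0 col=1 char='e'
After 2 (^): row=0 col=0 char='z'
After 3 (G): row=3 col=0 char='c'
After 4 (l): row=3 col=1 char='y'
After 5 (w): row=3 col=6 char='z'
After 6 (j): row=3 col=6 char='z'
After 7 (k): row=2 col=6 char='f'
After 8 (^): row=2 col=0 char='m'
After 9 (0): row=2 col=0 char='m'
After 10 (0): row=2 col=0 char='m'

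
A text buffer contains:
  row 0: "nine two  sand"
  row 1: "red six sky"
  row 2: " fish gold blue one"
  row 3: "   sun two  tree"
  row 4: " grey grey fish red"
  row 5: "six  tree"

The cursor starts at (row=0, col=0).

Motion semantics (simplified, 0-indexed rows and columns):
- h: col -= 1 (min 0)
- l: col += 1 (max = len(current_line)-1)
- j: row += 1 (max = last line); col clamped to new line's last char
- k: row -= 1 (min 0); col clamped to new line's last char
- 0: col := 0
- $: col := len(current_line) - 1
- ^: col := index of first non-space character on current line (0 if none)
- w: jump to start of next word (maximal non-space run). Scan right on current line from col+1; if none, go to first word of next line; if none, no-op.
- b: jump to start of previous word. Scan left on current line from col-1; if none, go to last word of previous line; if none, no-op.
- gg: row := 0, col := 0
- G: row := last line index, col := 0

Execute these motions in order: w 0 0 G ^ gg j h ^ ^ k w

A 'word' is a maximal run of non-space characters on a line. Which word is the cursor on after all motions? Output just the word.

After 1 (w): row=0 col=5 char='t'
After 2 (0): row=0 col=0 char='n'
After 3 (0): row=0 col=0 char='n'
After 4 (G): row=5 col=0 char='s'
After 5 (^): row=5 col=0 char='s'
After 6 (gg): row=0 col=0 char='n'
After 7 (j): row=1 col=0 char='r'
After 8 (h): row=1 col=0 char='r'
After 9 (^): row=1 col=0 char='r'
After 10 (^): row=1 col=0 char='r'
After 11 (k): row=0 col=0 char='n'
After 12 (w): row=0 col=5 char='t'

Answer: two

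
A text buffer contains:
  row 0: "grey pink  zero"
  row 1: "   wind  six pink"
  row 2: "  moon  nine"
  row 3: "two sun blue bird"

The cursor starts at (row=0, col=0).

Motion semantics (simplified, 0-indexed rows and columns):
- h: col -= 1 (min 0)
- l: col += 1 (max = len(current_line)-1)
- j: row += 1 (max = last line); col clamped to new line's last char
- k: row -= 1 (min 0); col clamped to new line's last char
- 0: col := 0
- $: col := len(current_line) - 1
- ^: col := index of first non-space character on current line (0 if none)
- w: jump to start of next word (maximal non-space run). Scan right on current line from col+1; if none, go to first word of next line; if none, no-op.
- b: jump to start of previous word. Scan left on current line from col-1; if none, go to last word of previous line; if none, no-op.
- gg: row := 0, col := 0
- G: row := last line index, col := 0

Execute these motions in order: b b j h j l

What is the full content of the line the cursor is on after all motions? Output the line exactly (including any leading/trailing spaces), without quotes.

After 1 (b): row=0 col=0 char='g'
After 2 (b): row=0 col=0 char='g'
After 3 (j): row=1 col=0 char='_'
After 4 (h): row=1 col=0 char='_'
After 5 (j): row=2 col=0 char='_'
After 6 (l): row=2 col=1 char='_'

Answer:   moon  nine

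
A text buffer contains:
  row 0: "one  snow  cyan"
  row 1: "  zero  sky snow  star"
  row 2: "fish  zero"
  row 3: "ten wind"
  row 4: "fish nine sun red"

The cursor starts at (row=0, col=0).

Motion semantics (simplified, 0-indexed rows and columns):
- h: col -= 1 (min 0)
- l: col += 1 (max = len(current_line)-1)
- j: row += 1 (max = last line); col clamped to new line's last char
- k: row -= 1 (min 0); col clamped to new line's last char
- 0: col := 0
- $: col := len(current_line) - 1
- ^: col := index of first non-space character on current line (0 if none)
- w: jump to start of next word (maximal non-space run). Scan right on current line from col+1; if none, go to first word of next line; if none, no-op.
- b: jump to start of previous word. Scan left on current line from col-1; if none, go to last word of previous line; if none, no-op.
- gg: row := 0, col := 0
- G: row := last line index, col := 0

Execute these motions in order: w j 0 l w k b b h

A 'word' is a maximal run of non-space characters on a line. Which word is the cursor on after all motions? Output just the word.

Answer: one

Derivation:
After 1 (w): row=0 col=5 char='s'
After 2 (j): row=1 col=5 char='o'
After 3 (0): row=1 col=0 char='_'
After 4 (l): row=1 col=1 char='_'
After 5 (w): row=1 col=2 char='z'
After 6 (k): row=0 col=2 char='e'
After 7 (b): row=0 col=0 char='o'
After 8 (b): row=0 col=0 char='o'
After 9 (h): row=0 col=0 char='o'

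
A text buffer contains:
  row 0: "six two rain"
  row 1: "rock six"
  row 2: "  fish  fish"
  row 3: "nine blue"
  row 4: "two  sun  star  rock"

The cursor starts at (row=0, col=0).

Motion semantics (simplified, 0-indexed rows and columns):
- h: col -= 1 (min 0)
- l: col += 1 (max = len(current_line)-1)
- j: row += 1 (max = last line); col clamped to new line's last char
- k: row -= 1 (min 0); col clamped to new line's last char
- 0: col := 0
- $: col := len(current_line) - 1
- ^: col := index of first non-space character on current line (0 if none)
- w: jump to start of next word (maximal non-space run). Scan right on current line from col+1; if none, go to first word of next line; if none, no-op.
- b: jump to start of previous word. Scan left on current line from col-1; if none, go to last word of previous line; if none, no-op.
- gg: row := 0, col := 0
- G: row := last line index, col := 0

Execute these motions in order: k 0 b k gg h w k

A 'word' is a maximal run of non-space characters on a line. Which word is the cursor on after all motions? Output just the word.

After 1 (k): row=0 col=0 char='s'
After 2 (0): row=0 col=0 char='s'
After 3 (b): row=0 col=0 char='s'
After 4 (k): row=0 col=0 char='s'
After 5 (gg): row=0 col=0 char='s'
After 6 (h): row=0 col=0 char='s'
After 7 (w): row=0 col=4 char='t'
After 8 (k): row=0 col=4 char='t'

Answer: two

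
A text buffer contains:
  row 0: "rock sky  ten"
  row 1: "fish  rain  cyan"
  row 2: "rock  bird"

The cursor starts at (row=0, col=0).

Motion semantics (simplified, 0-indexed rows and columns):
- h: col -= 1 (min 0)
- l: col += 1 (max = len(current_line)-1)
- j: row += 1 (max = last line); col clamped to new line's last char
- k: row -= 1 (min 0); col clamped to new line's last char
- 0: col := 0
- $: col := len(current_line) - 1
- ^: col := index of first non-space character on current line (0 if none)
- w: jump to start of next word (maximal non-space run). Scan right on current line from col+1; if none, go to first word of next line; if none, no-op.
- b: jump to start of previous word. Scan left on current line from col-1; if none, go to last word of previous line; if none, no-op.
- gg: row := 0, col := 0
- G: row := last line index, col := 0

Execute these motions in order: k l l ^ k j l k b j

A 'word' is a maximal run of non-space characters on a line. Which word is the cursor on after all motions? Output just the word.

Answer: fish

Derivation:
After 1 (k): row=0 col=0 char='r'
After 2 (l): row=0 col=1 char='o'
After 3 (l): row=0 col=2 char='c'
After 4 (^): row=0 col=0 char='r'
After 5 (k): row=0 col=0 char='r'
After 6 (j): row=1 col=0 char='f'
After 7 (l): row=1 col=1 char='i'
After 8 (k): row=0 col=1 char='o'
After 9 (b): row=0 col=0 char='r'
After 10 (j): row=1 col=0 char='f'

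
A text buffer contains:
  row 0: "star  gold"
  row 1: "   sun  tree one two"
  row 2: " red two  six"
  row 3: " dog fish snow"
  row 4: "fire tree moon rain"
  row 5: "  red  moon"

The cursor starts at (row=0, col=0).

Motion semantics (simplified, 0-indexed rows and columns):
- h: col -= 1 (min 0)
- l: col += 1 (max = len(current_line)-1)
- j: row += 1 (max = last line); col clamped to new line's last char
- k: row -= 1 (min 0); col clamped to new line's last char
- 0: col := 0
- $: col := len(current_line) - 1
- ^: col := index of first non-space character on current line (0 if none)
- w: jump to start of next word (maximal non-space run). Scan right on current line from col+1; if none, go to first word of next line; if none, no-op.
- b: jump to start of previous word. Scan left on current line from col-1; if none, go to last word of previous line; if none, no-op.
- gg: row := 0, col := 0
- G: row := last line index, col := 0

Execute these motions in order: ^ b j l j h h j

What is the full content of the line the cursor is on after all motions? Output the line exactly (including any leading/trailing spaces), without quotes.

After 1 (^): row=0 col=0 char='s'
After 2 (b): row=0 col=0 char='s'
After 3 (j): row=1 col=0 char='_'
After 4 (l): row=1 col=1 char='_'
After 5 (j): row=2 col=1 char='r'
After 6 (h): row=2 col=0 char='_'
After 7 (h): row=2 col=0 char='_'
After 8 (j): row=3 col=0 char='_'

Answer:  dog fish snow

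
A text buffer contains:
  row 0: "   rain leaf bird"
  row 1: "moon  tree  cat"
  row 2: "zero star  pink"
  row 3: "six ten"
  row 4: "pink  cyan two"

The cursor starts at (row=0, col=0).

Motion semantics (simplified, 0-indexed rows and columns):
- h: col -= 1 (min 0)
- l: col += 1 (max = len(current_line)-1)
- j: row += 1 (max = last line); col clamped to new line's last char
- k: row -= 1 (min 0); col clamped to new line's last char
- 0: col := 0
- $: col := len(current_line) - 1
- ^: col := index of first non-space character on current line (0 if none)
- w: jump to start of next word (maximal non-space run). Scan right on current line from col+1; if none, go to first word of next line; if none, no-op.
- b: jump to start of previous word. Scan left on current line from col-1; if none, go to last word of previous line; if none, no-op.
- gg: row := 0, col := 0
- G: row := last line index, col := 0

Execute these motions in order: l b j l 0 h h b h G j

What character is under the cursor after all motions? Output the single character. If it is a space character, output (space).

Answer: p

Derivation:
After 1 (l): row=0 col=1 char='_'
After 2 (b): row=0 col=1 char='_'
After 3 (j): row=1 col=1 char='o'
After 4 (l): row=1 col=2 char='o'
After 5 (0): row=1 col=0 char='m'
After 6 (h): row=1 col=0 char='m'
After 7 (h): row=1 col=0 char='m'
After 8 (b): row=0 col=13 char='b'
After 9 (h): row=0 col=12 char='_'
After 10 (G): row=4 col=0 char='p'
After 11 (j): row=4 col=0 char='p'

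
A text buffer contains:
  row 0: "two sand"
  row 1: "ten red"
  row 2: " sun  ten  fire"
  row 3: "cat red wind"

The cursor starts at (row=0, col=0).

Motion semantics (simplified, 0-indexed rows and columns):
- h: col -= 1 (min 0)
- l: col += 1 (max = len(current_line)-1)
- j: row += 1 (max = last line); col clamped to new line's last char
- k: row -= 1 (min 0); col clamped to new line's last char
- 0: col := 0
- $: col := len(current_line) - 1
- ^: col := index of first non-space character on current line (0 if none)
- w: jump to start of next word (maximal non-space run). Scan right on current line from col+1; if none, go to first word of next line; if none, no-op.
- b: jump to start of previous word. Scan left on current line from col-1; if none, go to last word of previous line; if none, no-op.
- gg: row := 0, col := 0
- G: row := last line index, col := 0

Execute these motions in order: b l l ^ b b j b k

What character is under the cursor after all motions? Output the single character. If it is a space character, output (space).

After 1 (b): row=0 col=0 char='t'
After 2 (l): row=0 col=1 char='w'
After 3 (l): row=0 col=2 char='o'
After 4 (^): row=0 col=0 char='t'
After 5 (b): row=0 col=0 char='t'
After 6 (b): row=0 col=0 char='t'
After 7 (j): row=1 col=0 char='t'
After 8 (b): row=0 col=4 char='s'
After 9 (k): row=0 col=4 char='s'

Answer: s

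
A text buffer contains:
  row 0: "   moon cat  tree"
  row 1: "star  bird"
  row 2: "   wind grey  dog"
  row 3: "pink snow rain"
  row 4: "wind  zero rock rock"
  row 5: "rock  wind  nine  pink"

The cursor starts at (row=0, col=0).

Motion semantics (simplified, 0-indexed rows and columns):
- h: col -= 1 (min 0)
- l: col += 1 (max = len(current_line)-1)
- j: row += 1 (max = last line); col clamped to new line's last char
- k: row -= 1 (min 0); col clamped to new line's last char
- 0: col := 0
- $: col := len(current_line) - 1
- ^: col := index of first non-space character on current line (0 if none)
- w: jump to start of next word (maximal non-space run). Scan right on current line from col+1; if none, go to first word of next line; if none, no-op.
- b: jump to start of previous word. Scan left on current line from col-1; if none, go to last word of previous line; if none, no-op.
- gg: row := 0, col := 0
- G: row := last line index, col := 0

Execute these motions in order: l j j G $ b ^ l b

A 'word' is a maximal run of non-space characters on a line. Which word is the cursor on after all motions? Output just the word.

After 1 (l): row=0 col=1 char='_'
After 2 (j): row=1 col=1 char='t'
After 3 (j): row=2 col=1 char='_'
After 4 (G): row=5 col=0 char='r'
After 5 ($): row=5 col=21 char='k'
After 6 (b): row=5 col=18 char='p'
After 7 (^): row=5 col=0 char='r'
After 8 (l): row=5 col=1 char='o'
After 9 (b): row=5 col=0 char='r'

Answer: rock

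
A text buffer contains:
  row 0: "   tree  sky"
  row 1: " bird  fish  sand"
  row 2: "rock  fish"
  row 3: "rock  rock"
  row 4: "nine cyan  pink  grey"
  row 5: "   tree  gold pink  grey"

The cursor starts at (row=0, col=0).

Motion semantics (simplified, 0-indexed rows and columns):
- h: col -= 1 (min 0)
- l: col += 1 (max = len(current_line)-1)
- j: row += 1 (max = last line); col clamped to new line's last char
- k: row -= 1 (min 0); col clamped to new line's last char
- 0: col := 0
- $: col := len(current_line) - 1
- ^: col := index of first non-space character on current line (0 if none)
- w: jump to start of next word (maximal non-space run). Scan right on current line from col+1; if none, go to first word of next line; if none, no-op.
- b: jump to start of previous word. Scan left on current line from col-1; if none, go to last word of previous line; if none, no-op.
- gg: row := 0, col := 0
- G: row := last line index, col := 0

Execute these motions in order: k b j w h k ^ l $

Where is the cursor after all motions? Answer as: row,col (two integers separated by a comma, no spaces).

After 1 (k): row=0 col=0 char='_'
After 2 (b): row=0 col=0 char='_'
After 3 (j): row=1 col=0 char='_'
After 4 (w): row=1 col=1 char='b'
After 5 (h): row=1 col=0 char='_'
After 6 (k): row=0 col=0 char='_'
After 7 (^): row=0 col=3 char='t'
After 8 (l): row=0 col=4 char='r'
After 9 ($): row=0 col=11 char='y'

Answer: 0,11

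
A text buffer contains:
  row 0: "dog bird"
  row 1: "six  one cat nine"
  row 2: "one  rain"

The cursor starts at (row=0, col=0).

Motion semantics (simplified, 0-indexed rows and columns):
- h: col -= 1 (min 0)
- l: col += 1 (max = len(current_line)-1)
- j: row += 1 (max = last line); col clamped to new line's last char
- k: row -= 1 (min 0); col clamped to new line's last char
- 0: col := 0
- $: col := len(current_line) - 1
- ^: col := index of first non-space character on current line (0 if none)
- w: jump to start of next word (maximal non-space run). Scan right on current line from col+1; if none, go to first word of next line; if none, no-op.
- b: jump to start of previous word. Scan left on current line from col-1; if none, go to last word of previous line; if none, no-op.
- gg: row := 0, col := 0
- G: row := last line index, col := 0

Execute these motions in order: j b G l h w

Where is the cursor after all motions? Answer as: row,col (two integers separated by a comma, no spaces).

After 1 (j): row=1 col=0 char='s'
After 2 (b): row=0 col=4 char='b'
After 3 (G): row=2 col=0 char='o'
After 4 (l): row=2 col=1 char='n'
After 5 (h): row=2 col=0 char='o'
After 6 (w): row=2 col=5 char='r'

Answer: 2,5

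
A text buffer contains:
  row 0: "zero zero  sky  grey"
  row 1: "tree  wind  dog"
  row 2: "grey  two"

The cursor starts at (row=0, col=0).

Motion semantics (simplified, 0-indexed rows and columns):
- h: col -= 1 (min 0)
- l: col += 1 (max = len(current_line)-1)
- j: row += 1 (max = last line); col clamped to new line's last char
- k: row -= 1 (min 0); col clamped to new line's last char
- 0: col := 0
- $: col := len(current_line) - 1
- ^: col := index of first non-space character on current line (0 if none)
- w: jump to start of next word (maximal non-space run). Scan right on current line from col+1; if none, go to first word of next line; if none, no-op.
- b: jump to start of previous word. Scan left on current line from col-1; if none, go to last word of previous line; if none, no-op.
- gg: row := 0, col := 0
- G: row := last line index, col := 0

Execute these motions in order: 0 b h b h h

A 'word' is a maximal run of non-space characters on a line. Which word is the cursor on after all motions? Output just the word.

Answer: zero

Derivation:
After 1 (0): row=0 col=0 char='z'
After 2 (b): row=0 col=0 char='z'
After 3 (h): row=0 col=0 char='z'
After 4 (b): row=0 col=0 char='z'
After 5 (h): row=0 col=0 char='z'
After 6 (h): row=0 col=0 char='z'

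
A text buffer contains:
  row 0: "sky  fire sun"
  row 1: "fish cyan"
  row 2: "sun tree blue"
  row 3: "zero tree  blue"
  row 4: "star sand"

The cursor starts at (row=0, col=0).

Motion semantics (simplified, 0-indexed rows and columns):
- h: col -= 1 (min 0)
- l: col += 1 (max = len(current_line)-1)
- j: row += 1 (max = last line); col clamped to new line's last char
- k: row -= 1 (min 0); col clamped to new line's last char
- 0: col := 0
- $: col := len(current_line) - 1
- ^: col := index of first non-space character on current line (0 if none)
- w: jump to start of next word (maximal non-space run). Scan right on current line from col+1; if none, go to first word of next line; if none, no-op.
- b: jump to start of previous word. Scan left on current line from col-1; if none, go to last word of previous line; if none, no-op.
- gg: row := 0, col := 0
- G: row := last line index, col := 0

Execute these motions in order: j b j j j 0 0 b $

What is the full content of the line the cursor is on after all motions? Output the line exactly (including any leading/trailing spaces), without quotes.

Answer: sun tree blue

Derivation:
After 1 (j): row=1 col=0 char='f'
After 2 (b): row=0 col=10 char='s'
After 3 (j): row=1 col=8 char='n'
After 4 (j): row=2 col=8 char='_'
After 5 (j): row=3 col=8 char='e'
After 6 (0): row=3 col=0 char='z'
After 7 (0): row=3 col=0 char='z'
After 8 (b): row=2 col=9 char='b'
After 9 ($): row=2 col=12 char='e'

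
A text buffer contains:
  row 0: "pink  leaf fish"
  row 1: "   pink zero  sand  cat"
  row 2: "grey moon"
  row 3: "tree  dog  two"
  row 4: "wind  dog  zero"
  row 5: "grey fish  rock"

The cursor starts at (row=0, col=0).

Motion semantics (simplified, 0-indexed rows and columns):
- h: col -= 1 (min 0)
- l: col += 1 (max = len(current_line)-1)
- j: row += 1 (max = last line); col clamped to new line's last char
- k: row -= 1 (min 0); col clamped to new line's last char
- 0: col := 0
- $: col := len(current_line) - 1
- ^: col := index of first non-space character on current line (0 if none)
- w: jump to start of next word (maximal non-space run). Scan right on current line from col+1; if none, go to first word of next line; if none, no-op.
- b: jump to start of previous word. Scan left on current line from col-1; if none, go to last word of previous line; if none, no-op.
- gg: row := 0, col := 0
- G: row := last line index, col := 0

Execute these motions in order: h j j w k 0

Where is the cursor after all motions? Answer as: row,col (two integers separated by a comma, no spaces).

Answer: 1,0

Derivation:
After 1 (h): row=0 col=0 char='p'
After 2 (j): row=1 col=0 char='_'
After 3 (j): row=2 col=0 char='g'
After 4 (w): row=2 col=5 char='m'
After 5 (k): row=1 col=5 char='n'
After 6 (0): row=1 col=0 char='_'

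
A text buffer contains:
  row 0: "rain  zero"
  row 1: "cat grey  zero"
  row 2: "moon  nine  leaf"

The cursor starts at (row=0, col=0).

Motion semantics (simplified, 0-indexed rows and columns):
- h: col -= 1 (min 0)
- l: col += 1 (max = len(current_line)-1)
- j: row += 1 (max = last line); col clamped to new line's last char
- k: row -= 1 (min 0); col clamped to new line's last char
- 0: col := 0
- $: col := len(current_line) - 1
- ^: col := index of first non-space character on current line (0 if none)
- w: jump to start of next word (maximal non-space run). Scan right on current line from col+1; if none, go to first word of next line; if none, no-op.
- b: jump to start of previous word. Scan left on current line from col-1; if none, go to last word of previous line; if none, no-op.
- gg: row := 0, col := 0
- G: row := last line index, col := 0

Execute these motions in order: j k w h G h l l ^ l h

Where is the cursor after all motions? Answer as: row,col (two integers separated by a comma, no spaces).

Answer: 2,0

Derivation:
After 1 (j): row=1 col=0 char='c'
After 2 (k): row=0 col=0 char='r'
After 3 (w): row=0 col=6 char='z'
After 4 (h): row=0 col=5 char='_'
After 5 (G): row=2 col=0 char='m'
After 6 (h): row=2 col=0 char='m'
After 7 (l): row=2 col=1 char='o'
After 8 (l): row=2 col=2 char='o'
After 9 (^): row=2 col=0 char='m'
After 10 (l): row=2 col=1 char='o'
After 11 (h): row=2 col=0 char='m'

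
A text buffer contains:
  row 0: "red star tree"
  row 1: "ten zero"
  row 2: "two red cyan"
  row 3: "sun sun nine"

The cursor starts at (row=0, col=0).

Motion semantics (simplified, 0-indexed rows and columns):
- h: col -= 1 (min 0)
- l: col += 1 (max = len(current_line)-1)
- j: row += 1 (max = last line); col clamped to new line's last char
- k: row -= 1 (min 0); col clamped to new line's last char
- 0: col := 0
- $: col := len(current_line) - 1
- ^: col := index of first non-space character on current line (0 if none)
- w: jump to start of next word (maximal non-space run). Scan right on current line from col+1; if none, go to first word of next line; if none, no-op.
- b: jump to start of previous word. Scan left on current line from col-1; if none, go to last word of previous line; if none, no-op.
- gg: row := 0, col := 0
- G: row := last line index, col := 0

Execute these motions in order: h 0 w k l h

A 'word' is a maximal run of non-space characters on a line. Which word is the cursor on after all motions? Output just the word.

After 1 (h): row=0 col=0 char='r'
After 2 (0): row=0 col=0 char='r'
After 3 (w): row=0 col=4 char='s'
After 4 (k): row=0 col=4 char='s'
After 5 (l): row=0 col=5 char='t'
After 6 (h): row=0 col=4 char='s'

Answer: star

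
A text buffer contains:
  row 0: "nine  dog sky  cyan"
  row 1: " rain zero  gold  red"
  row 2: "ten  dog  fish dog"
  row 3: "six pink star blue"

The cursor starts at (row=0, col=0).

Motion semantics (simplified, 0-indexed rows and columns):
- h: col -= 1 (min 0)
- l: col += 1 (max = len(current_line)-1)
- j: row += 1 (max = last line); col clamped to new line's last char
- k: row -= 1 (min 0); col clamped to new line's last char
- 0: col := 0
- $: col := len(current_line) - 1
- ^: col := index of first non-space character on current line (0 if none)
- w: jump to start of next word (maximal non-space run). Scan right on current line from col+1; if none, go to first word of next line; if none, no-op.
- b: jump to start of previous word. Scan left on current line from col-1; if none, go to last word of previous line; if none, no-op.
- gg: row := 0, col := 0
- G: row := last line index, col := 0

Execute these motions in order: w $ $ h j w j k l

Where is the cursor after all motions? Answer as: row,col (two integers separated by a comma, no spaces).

Answer: 1,18

Derivation:
After 1 (w): row=0 col=6 char='d'
After 2 ($): row=0 col=18 char='n'
After 3 ($): row=0 col=18 char='n'
After 4 (h): row=0 col=17 char='a'
After 5 (j): row=1 col=17 char='_'
After 6 (w): row=1 col=18 char='r'
After 7 (j): row=2 col=17 char='g'
After 8 (k): row=1 col=17 char='_'
After 9 (l): row=1 col=18 char='r'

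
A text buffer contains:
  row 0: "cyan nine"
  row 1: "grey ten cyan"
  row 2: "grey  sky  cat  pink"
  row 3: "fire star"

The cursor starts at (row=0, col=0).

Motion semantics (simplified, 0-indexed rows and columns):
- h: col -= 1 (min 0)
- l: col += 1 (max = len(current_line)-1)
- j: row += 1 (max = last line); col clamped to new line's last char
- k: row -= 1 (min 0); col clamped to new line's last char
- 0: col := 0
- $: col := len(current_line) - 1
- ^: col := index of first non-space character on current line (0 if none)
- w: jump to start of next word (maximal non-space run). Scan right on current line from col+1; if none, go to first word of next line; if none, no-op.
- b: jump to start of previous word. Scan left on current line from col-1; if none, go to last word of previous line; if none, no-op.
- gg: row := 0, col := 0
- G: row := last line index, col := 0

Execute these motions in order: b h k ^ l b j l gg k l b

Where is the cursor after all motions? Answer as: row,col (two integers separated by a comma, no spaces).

After 1 (b): row=0 col=0 char='c'
After 2 (h): row=0 col=0 char='c'
After 3 (k): row=0 col=0 char='c'
After 4 (^): row=0 col=0 char='c'
After 5 (l): row=0 col=1 char='y'
After 6 (b): row=0 col=0 char='c'
After 7 (j): row=1 col=0 char='g'
After 8 (l): row=1 col=1 char='r'
After 9 (gg): row=0 col=0 char='c'
After 10 (k): row=0 col=0 char='c'
After 11 (l): row=0 col=1 char='y'
After 12 (b): row=0 col=0 char='c'

Answer: 0,0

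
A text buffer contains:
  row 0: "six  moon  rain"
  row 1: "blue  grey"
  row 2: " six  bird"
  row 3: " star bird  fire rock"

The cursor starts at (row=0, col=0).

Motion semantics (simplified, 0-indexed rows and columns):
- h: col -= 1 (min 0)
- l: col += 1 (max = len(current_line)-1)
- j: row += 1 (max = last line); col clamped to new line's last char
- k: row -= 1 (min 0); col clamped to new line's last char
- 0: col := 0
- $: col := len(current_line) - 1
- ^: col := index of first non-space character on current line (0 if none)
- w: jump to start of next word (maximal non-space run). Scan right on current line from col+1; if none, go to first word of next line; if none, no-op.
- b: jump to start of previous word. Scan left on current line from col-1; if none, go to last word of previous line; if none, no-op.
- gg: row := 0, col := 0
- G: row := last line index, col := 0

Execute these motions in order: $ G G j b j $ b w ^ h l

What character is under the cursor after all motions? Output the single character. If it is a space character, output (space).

Answer: s

Derivation:
After 1 ($): row=0 col=14 char='n'
After 2 (G): row=3 col=0 char='_'
After 3 (G): row=3 col=0 char='_'
After 4 (j): row=3 col=0 char='_'
After 5 (b): row=2 col=6 char='b'
After 6 (j): row=3 col=6 char='b'
After 7 ($): row=3 col=20 char='k'
After 8 (b): row=3 col=17 char='r'
After 9 (w): row=3 col=17 char='r'
After 10 (^): row=3 col=1 char='s'
After 11 (h): row=3 col=0 char='_'
After 12 (l): row=3 col=1 char='s'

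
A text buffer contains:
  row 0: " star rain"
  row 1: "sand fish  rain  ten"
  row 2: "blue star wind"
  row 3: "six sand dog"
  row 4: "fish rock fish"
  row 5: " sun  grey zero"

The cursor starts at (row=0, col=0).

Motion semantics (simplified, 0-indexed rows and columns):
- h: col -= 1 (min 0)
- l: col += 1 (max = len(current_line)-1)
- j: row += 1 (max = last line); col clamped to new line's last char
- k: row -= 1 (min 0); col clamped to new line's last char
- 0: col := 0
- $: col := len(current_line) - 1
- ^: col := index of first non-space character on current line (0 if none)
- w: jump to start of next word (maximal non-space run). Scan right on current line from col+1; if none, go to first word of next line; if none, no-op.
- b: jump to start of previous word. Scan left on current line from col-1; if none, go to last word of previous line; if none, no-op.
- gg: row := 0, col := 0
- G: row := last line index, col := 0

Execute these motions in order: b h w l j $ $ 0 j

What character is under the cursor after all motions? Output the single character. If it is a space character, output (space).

Answer: b

Derivation:
After 1 (b): row=0 col=0 char='_'
After 2 (h): row=0 col=0 char='_'
After 3 (w): row=0 col=1 char='s'
After 4 (l): row=0 col=2 char='t'
After 5 (j): row=1 col=2 char='n'
After 6 ($): row=1 col=19 char='n'
After 7 ($): row=1 col=19 char='n'
After 8 (0): row=1 col=0 char='s'
After 9 (j): row=2 col=0 char='b'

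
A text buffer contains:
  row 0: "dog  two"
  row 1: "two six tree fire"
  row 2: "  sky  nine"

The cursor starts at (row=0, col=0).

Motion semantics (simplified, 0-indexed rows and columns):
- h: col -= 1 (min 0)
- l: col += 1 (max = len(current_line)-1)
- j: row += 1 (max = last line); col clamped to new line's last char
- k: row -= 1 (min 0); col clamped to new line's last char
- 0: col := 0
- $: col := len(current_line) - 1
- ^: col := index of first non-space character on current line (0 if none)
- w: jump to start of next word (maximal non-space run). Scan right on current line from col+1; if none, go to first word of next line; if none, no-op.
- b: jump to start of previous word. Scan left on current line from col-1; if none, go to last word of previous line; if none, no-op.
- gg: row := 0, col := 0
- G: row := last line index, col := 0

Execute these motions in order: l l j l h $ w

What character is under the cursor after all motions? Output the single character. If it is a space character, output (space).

After 1 (l): row=0 col=1 char='o'
After 2 (l): row=0 col=2 char='g'
After 3 (j): row=1 col=2 char='o'
After 4 (l): row=1 col=3 char='_'
After 5 (h): row=1 col=2 char='o'
After 6 ($): row=1 col=16 char='e'
After 7 (w): row=2 col=2 char='s'

Answer: s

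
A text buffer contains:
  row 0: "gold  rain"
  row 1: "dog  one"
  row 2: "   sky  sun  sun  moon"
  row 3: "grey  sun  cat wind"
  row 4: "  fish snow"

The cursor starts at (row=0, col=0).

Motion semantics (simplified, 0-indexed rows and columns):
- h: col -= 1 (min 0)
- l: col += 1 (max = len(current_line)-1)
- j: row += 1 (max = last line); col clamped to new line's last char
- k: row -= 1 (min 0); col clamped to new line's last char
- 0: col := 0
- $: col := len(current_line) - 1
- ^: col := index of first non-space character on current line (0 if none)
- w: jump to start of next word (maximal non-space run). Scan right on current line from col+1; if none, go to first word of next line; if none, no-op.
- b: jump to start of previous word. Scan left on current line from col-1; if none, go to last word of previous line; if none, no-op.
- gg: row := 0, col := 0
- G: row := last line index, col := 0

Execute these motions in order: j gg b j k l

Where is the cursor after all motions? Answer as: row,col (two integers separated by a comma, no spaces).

After 1 (j): row=1 col=0 char='d'
After 2 (gg): row=0 col=0 char='g'
After 3 (b): row=0 col=0 char='g'
After 4 (j): row=1 col=0 char='d'
After 5 (k): row=0 col=0 char='g'
After 6 (l): row=0 col=1 char='o'

Answer: 0,1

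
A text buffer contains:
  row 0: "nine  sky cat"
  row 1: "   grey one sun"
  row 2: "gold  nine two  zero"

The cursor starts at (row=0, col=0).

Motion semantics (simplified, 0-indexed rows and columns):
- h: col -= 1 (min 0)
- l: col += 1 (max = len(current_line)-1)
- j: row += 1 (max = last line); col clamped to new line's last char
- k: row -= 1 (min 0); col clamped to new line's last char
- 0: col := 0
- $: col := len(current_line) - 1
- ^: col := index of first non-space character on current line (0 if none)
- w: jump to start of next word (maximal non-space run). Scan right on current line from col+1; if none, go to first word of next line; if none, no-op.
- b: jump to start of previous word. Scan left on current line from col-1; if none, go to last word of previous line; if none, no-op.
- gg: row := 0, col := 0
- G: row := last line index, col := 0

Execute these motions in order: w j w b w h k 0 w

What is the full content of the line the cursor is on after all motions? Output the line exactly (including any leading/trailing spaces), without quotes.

After 1 (w): row=0 col=6 char='s'
After 2 (j): row=1 col=6 char='y'
After 3 (w): row=1 col=8 char='o'
After 4 (b): row=1 col=3 char='g'
After 5 (w): row=1 col=8 char='o'
After 6 (h): row=1 col=7 char='_'
After 7 (k): row=0 col=7 char='k'
After 8 (0): row=0 col=0 char='n'
After 9 (w): row=0 col=6 char='s'

Answer: nine  sky cat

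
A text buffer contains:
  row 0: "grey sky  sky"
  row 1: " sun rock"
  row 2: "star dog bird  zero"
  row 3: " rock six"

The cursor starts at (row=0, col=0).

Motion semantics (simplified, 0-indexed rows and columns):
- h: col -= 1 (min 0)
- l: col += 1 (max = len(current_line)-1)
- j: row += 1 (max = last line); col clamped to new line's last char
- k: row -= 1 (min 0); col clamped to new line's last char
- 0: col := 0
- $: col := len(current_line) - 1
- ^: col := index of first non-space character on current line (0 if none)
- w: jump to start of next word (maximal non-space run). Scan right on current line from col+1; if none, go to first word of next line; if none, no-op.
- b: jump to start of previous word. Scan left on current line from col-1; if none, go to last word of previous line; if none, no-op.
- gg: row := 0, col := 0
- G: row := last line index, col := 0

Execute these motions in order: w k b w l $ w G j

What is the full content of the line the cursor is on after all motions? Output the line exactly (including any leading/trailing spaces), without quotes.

Answer:  rock six

Derivation:
After 1 (w): row=0 col=5 char='s'
After 2 (k): row=0 col=5 char='s'
After 3 (b): row=0 col=0 char='g'
After 4 (w): row=0 col=5 char='s'
After 5 (l): row=0 col=6 char='k'
After 6 ($): row=0 col=12 char='y'
After 7 (w): row=1 col=1 char='s'
After 8 (G): row=3 col=0 char='_'
After 9 (j): row=3 col=0 char='_'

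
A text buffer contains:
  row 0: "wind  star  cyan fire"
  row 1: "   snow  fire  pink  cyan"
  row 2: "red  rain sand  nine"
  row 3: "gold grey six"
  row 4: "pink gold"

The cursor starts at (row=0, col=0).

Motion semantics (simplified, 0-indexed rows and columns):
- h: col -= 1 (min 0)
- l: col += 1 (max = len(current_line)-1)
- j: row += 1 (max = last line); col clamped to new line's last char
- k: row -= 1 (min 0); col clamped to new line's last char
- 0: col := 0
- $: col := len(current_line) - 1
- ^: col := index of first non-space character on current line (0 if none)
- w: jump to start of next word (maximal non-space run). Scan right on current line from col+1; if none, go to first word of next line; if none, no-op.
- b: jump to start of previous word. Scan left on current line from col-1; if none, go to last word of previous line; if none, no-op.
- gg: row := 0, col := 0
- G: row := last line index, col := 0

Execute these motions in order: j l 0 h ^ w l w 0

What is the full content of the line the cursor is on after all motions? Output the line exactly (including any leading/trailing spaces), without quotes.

After 1 (j): row=1 col=0 char='_'
After 2 (l): row=1 col=1 char='_'
After 3 (0): row=1 col=0 char='_'
After 4 (h): row=1 col=0 char='_'
After 5 (^): row=1 col=3 char='s'
After 6 (w): row=1 col=9 char='f'
After 7 (l): row=1 col=10 char='i'
After 8 (w): row=1 col=15 char='p'
After 9 (0): row=1 col=0 char='_'

Answer:    snow  fire  pink  cyan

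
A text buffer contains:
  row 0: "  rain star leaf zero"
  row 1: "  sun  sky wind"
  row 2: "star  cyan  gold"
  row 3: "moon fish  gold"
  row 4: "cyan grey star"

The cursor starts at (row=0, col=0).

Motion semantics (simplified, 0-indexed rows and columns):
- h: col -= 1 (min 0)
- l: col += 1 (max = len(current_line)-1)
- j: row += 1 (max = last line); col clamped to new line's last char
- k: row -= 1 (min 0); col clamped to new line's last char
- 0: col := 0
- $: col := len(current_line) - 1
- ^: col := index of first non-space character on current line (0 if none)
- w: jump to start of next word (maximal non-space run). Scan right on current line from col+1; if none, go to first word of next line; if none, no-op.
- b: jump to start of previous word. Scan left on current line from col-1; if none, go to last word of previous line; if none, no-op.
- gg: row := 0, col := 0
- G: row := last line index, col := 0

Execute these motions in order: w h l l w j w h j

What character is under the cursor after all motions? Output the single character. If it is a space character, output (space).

After 1 (w): row=0 col=2 char='r'
After 2 (h): row=0 col=1 char='_'
After 3 (l): row=0 col=2 char='r'
After 4 (l): row=0 col=3 char='a'
After 5 (w): row=0 col=7 char='s'
After 6 (j): row=1 col=7 char='s'
After 7 (w): row=1 col=11 char='w'
After 8 (h): row=1 col=10 char='_'
After 9 (j): row=2 col=10 char='_'

Answer: (space)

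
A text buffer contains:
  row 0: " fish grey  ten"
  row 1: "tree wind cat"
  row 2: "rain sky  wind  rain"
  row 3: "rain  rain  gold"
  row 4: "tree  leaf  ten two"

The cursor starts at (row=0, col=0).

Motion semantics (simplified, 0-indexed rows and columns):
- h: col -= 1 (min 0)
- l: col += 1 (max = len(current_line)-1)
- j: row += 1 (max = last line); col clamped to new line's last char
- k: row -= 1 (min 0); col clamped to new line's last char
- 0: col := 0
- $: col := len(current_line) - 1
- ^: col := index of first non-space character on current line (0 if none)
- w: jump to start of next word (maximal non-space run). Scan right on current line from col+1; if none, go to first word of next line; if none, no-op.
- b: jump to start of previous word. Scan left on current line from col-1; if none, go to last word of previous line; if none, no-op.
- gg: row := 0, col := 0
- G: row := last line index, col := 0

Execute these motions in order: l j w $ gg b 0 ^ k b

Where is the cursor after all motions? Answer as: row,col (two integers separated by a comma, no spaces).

After 1 (l): row=0 col=1 char='f'
After 2 (j): row=1 col=1 char='r'
After 3 (w): row=1 col=5 char='w'
After 4 ($): row=1 col=12 char='t'
After 5 (gg): row=0 col=0 char='_'
After 6 (b): row=0 col=0 char='_'
After 7 (0): row=0 col=0 char='_'
After 8 (^): row=0 col=1 char='f'
After 9 (k): row=0 col=1 char='f'
After 10 (b): row=0 col=1 char='f'

Answer: 0,1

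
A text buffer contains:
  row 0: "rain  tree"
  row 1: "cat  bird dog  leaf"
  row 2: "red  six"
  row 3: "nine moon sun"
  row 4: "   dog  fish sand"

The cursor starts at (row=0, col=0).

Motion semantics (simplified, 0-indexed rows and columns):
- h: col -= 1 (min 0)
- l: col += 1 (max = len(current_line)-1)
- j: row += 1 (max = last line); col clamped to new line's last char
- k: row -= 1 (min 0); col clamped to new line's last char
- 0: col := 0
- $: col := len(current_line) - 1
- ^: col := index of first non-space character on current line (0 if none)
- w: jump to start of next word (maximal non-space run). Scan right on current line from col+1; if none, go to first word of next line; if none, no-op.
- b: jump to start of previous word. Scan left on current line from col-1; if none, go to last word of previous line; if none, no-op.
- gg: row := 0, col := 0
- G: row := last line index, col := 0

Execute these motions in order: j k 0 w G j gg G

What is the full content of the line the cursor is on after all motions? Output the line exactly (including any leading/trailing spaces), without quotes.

Answer:    dog  fish sand

Derivation:
After 1 (j): row=1 col=0 char='c'
After 2 (k): row=0 col=0 char='r'
After 3 (0): row=0 col=0 char='r'
After 4 (w): row=0 col=6 char='t'
After 5 (G): row=4 col=0 char='_'
After 6 (j): row=4 col=0 char='_'
After 7 (gg): row=0 col=0 char='r'
After 8 (G): row=4 col=0 char='_'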